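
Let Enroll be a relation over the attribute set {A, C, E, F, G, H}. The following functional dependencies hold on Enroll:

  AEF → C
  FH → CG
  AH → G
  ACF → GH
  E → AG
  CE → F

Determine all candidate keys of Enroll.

{C, E}⁺: E→AG adds A, G; CE→F adds F; ACF→GH adds H → {A, C, E, F, G, H}. Minimal: {E}⁺ = {A, E, G}; {C}⁺ = {C} — none reach the full schema.
{E, F}⁺: E→AG adds A, G; AEF→C adds C; ACF→GH adds H → {A, C, E, F, G, H}. Minimal: {F}⁺ = {F}; {E}⁺ = {A, E, G} — none reach the full schema.

CE, EF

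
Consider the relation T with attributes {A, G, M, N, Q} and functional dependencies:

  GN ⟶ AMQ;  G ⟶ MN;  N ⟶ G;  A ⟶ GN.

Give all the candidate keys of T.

{A}; {G}; {N}

{A}⁺: A→GN adds G, N; GN→AMQ adds M, Q → {A, G, M, N, Q}.
{G}⁺: G→MN adds M, N; GN→AMQ adds A, Q → {A, G, M, N, Q}.
{N}⁺: N→G adds G; GN→AMQ adds A, M, Q → {A, G, M, N, Q}.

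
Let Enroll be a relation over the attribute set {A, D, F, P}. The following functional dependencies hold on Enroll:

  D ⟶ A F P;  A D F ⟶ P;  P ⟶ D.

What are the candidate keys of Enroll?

{D}⁺: D→AFP adds A, F, P → {A, D, F, P}.
{P}⁺: P→D adds D; D→AFP adds A, F → {A, D, F, P}.

(D), (P)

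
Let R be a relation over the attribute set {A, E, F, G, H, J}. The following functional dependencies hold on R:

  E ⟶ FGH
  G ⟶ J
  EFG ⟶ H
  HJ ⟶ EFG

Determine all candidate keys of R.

Attribute A never appears on the right-hand side of any dependency, so A must belong to every candidate key.
{A}⁺ = {A}, which is not all of the schema, so we must add further attributes.
{A, E}⁺: E→FGH adds F, G, H; G→J adds J → {A, E, F, G, H, J}. Minimal: {E}⁺ = {E, F, G, H, J}; {A}⁺ = {A} — none reach the full schema.
{A, G, H}⁺: G→J adds J; HJ→EFG adds E, F → {A, E, F, G, H, J}. Minimal: {G, H}⁺ = {E, F, G, H, J}; {A, H}⁺ = {A, H}; {A, G}⁺ = {A, G, J} — none reach the full schema.
{A, H, J}⁺: HJ→EFG adds E, F, G → {A, E, F, G, H, J}. Minimal: {H, J}⁺ = {E, F, G, H, J}; {A, J}⁺ = {A, J}; {A, H}⁺ = {A, H} — none reach the full schema.

AE; AGH; AHJ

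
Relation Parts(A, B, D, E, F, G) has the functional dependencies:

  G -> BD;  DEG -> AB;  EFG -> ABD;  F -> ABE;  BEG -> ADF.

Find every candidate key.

Attribute G never appears on the right-hand side of any dependency, so G must belong to every candidate key.
{G}⁺ = {B, D, G}, which is not all of the schema, so we must add further attributes.
{E, G}⁺: G→BD adds B, D; DEG→AB adds A; BEG→ADF adds F → {A, B, D, E, F, G}. Minimal: {G}⁺ = {B, D, G}; {E}⁺ = {E} — none reach the full schema.
{F, G}⁺: G→BD adds B, D; F→ABE adds A, E → {A, B, D, E, F, G}. Minimal: {G}⁺ = {B, D, G}; {F}⁺ = {A, B, E, F} — none reach the full schema.
Any other superkey contains one of these as a subset, so there are no further candidate keys.

{E, G}, {F, G}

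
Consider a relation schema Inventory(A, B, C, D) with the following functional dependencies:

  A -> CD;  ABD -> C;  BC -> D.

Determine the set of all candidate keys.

Attributes A, B never appear on any right-hand side, so every candidate key must contain {A, B}.
{A, B}⁺ = {A, B, C, D}, which is all of the schema, so {A, B} is the only candidate key.

(A, B)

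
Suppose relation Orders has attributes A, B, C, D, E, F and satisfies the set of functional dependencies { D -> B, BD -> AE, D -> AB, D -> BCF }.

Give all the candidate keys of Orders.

{D}

Attribute D never appears on the right-hand side of any dependency, so D must belong to every candidate key.
{D}⁺ = {A, B, C, D, E, F}, which is all of the schema, so {D} is the only candidate key.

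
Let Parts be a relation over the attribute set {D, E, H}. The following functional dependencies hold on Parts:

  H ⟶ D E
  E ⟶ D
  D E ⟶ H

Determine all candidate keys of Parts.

{E}; {H}

{E}⁺: E→D adds D; DE→H adds H → {D, E, H}.
{H}⁺: H→DE adds D, E → {D, E, H}.
Any other superkey contains one of these as a subset, so there are no further candidate keys.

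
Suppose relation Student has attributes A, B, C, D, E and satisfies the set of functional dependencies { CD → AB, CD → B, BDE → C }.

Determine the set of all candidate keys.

Attributes D, E never appear on any right-hand side, so every candidate key must contain {D, E}.
{D, E}⁺ = {D, E}, which is not all of the schema, so we must add further attributes.
{B, D, E}⁺: BDE→C adds C; CD→AB adds A → {A, B, C, D, E}. Minimal: {D, E}⁺ = {D, E}; {B, E}⁺ = {B, E}; {B, D}⁺ = {B, D} — none reach the full schema.
{C, D, E}⁺: CD→AB adds A, B → {A, B, C, D, E}. Minimal: {D, E}⁺ = {D, E}; {C, E}⁺ = {C, E}; {C, D}⁺ = {A, B, C, D} — none reach the full schema.

BDE; CDE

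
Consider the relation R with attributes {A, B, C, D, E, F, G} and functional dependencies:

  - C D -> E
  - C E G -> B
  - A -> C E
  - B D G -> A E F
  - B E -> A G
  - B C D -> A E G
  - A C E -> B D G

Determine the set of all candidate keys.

A, BE, BCD, BDG, CDG, CEG

{A}⁺: A→CE adds C, E; ACE→BDG adds B, D, G; BDG→AEF adds F → {A, B, C, D, E, F, G}.
{B, E}⁺: BE→AG adds A, G; A→CE adds C; ACE→BDG adds D; BDG→AEF adds F → {A, B, C, D, E, F, G}. Minimal: {E}⁺ = {E}; {B}⁺ = {B} — none reach the full schema.
{B, C, D}⁺: CD→E adds E; BE→AG adds A, G; BDG→AEF adds F → {A, B, C, D, E, F, G}. Minimal: {C, D}⁺ = {C, D, E}; {B, D}⁺ = {B, D}; {B, C}⁺ = {B, C} — none reach the full schema.
{B, D, G}⁺: BDG→AEF adds A, E, F; A→CE adds C → {A, B, C, D, E, F, G}. Minimal: {D, G}⁺ = {D, G}; {B, G}⁺ = {B, G}; {B, D}⁺ = {B, D} — none reach the full schema.
{C, D, G}⁺: CD→E adds E; CEG→B adds B; BDG→AEF adds A, F → {A, B, C, D, E, F, G}. Minimal: {D, G}⁺ = {D, G}; {C, G}⁺ = {C, G}; {C, D}⁺ = {C, D, E} — none reach the full schema.
{C, E, G}⁺: CEG→B adds B; BE→AG adds A; ACE→BDG adds D; BDG→AEF adds F → {A, B, C, D, E, F, G}. Minimal: {E, G}⁺ = {E, G}; {C, G}⁺ = {C, G}; {C, E}⁺ = {C, E} — none reach the full schema.
Any other superkey contains one of these as a subset, so there are no further candidate keys.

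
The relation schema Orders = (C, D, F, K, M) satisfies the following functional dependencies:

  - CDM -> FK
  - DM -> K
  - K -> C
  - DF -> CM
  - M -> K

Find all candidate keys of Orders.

{D, F}, {D, M}

Attribute D never appears on the right-hand side of any dependency, so D must belong to every candidate key.
{D}⁺ = {D}, which is not all of the schema, so we must add further attributes.
{D, F}⁺: DF→CM adds C, M; M→K adds K → {C, D, F, K, M}. Minimal: {F}⁺ = {F}; {D}⁺ = {D} — none reach the full schema.
{D, M}⁺: DM→K adds K; K→C adds C; CDM→FK adds F → {C, D, F, K, M}. Minimal: {M}⁺ = {C, K, M}; {D}⁺ = {D} — none reach the full schema.
Any other superkey contains one of these as a subset, so there are no further candidate keys.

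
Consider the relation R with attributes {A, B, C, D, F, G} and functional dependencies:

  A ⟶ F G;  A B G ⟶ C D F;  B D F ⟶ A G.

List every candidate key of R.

{A, B}; {B, D, F}

Attribute B never appears on the right-hand side of any dependency, so B must belong to every candidate key.
{B}⁺ = {B}, which is not all of the schema, so we must add further attributes.
{A, B}⁺: A→FG adds F, G; ABG→CDF adds C, D → {A, B, C, D, F, G}.
{B, D, F}⁺: BDF→AG adds A, G; ABG→CDF adds C → {A, B, C, D, F, G}.
Any other superkey contains one of these as a subset, so there are no further candidate keys.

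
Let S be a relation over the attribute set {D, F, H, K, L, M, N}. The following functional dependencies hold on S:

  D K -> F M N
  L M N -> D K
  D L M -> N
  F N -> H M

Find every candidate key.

(D, K, L), (D, L, M), (F, L, N), (L, M, N)

Attribute L never appears on the right-hand side of any dependency, so L must belong to every candidate key.
{L}⁺ = {L}, which is not all of the schema, so we must add further attributes.
{D, K, L}⁺: DK→FMN adds F, M, N; FN→HM adds H → {D, F, H, K, L, M, N}. Minimal: {K, L}⁺ = {K, L}; {D, L}⁺ = {D, L}; {D, K}⁺ = {D, F, H, K, M, N} — none reach the full schema.
{D, L, M}⁺: DLM→N adds N; LMN→DK adds K; DK→FMN adds F; FN→HM adds H → {D, F, H, K, L, M, N}. Minimal: {L, M}⁺ = {L, M}; {D, M}⁺ = {D, M}; {D, L}⁺ = {D, L} — none reach the full schema.
{F, L, N}⁺: FN→HM adds H, M; LMN→DK adds D, K → {D, F, H, K, L, M, N}. Minimal: {L, N}⁺ = {L, N}; {F, N}⁺ = {F, H, M, N}; {F, L}⁺ = {F, L} — none reach the full schema.
{L, M, N}⁺: LMN→DK adds D, K; DK→FMN adds F; FN→HM adds H → {D, F, H, K, L, M, N}. Minimal: {M, N}⁺ = {M, N}; {L, N}⁺ = {L, N}; {L, M}⁺ = {L, M} — none reach the full schema.
Any other superkey contains one of these as a subset, so there are no further candidate keys.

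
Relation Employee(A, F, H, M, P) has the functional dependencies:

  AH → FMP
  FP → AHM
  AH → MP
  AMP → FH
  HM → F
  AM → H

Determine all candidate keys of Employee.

AH; AM; FP; HMP

{A, H}⁺: AH→FMP adds F, M, P → {A, F, H, M, P}. Minimal: {H}⁺ = {H}; {A}⁺ = {A} — none reach the full schema.
{A, M}⁺: AM→H adds H; AH→FMP adds F, P → {A, F, H, M, P}. Minimal: {M}⁺ = {M}; {A}⁺ = {A} — none reach the full schema.
{F, P}⁺: FP→AHM adds A, H, M → {A, F, H, M, P}. Minimal: {P}⁺ = {P}; {F}⁺ = {F} — none reach the full schema.
{H, M, P}⁺: HM→F adds F; FP→AHM adds A → {A, F, H, M, P}. Minimal: {M, P}⁺ = {M, P}; {H, P}⁺ = {H, P}; {H, M}⁺ = {F, H, M} — none reach the full schema.
Any other superkey contains one of these as a subset, so there are no further candidate keys.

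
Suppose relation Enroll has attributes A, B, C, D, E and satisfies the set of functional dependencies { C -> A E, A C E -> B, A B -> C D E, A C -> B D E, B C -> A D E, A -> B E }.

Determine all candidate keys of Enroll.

{A}⁺: A→BE adds B, E; AB→CDE adds C, D → {A, B, C, D, E}.
{C}⁺: C→AE adds A, E; ACE→B adds B; AB→CDE adds D → {A, B, C, D, E}.

(A), (C)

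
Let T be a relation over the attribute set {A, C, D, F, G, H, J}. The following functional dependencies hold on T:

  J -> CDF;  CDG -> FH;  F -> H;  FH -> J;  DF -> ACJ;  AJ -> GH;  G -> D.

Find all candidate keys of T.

{F}⁺: F→H adds H; FH→J adds J; J→CDF adds C, D; DF→ACJ adds A; AJ→GH adds G → {A, C, D, F, G, H, J}.
{J}⁺: J→CDF adds C, D, F; F→H adds H; DF→ACJ adds A; AJ→GH adds G → {A, C, D, F, G, H, J}.
{C, G}⁺: G→D adds D; CDG→FH adds F, H; FH→J adds J; DF→ACJ adds A → {A, C, D, F, G, H, J}.

{F}; {J}; {C, G}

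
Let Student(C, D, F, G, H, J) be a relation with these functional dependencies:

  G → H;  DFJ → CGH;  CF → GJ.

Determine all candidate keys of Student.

Attributes D, F never appear on any right-hand side, so every candidate key must contain {D, F}.
{D, F}⁺ = {D, F}, which is not all of the schema, so we must add further attributes.
{C, D, F}⁺: CF→GJ adds G, J; G→H adds H → {C, D, F, G, H, J}. Minimal: {D, F}⁺ = {D, F}; {C, F}⁺ = {C, F, G, H, J}; {C, D}⁺ = {C, D} — none reach the full schema.
{D, F, J}⁺: DFJ→CGH adds C, G, H → {C, D, F, G, H, J}. Minimal: {F, J}⁺ = {F, J}; {D, J}⁺ = {D, J}; {D, F}⁺ = {D, F} — none reach the full schema.

CDF; DFJ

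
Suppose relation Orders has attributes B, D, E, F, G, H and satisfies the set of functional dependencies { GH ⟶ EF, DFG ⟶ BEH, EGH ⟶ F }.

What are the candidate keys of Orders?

Attributes D, G never appear on any right-hand side, so every candidate key must contain {D, G}.
{D, G}⁺ = {D, G}, which is not all of the schema, so we must add further attributes.
{D, F, G}⁺: DFG→BEH adds B, E, H → {B, D, E, F, G, H}.
{D, G, H}⁺: GH→EF adds E, F; DFG→BEH adds B → {B, D, E, F, G, H}.
Any other superkey contains one of these as a subset, so there are no further candidate keys.

{D, F, G}, {D, G, H}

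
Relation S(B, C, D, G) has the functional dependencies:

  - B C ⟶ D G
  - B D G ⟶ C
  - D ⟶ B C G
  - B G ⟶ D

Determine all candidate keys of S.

{D}⁺: D→BCG adds B, C, G → {B, C, D, G}.
{B, C}⁺: BC→DG adds D, G → {B, C, D, G}.
{B, G}⁺: BG→D adds D; BDG→C adds C → {B, C, D, G}.
Any other superkey contains one of these as a subset, so there are no further candidate keys.

D, BC, BG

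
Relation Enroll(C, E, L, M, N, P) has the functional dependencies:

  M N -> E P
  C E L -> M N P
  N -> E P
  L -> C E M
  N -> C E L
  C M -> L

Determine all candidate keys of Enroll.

{L}; {N}; {C, M}

{L}⁺: L→CEM adds C, E, M; CEL→MNP adds N, P → {C, E, L, M, N, P}.
{N}⁺: N→EP adds E, P; N→CEL adds C, L; CEL→MNP adds M → {C, E, L, M, N, P}.
{C, M}⁺: CM→L adds L; L→CEM adds E; CEL→MNP adds N, P → {C, E, L, M, N, P}.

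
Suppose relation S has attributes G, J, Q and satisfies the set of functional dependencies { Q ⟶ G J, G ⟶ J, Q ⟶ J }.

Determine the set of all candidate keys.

{Q}

Attribute Q never appears on the right-hand side of any dependency, so Q must belong to every candidate key.
{Q}⁺ = {G, J, Q}, which is all of the schema, so {Q} is the only candidate key.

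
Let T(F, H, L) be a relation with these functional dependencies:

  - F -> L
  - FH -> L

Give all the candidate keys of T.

{F, H}

Attributes F, H never appear on any right-hand side, so every candidate key must contain {F, H}.
{F, H}⁺ = {F, H, L}, which is all of the schema, so {F, H} is the only candidate key.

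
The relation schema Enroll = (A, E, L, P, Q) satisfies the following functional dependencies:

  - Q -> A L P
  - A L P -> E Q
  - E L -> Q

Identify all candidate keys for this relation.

{Q}, {E, L}, {A, L, P}

{Q}⁺: Q→ALP adds A, L, P; ALP→EQ adds E → {A, E, L, P, Q}.
{E, L}⁺: EL→Q adds Q; Q→ALP adds A, P → {A, E, L, P, Q}. Minimal: {L}⁺ = {L}; {E}⁺ = {E} — none reach the full schema.
{A, L, P}⁺: ALP→EQ adds E, Q → {A, E, L, P, Q}. Minimal: {L, P}⁺ = {L, P}; {A, P}⁺ = {A, P}; {A, L}⁺ = {A, L} — none reach the full schema.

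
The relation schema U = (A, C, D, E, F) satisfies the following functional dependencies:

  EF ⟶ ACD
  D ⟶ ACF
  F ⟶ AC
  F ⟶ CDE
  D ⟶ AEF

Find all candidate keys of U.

{D}⁺: D→ACF adds A, C, F; F→CDE adds E → {A, C, D, E, F}.
{F}⁺: F→AC adds A, C; F→CDE adds D, E → {A, C, D, E, F}.

(D), (F)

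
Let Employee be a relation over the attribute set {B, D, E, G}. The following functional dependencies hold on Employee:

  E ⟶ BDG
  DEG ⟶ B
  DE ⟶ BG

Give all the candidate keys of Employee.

Attribute E never appears on the right-hand side of any dependency, so E must belong to every candidate key.
{E}⁺ = {B, D, E, G}, which is all of the schema, so {E} is the only candidate key.

{E}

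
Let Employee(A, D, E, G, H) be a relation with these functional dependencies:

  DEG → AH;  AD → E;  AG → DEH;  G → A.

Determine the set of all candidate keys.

(G)

{G}⁺: G→A adds A; AG→DEH adds D, E, H → {A, D, E, G, H}.
No other minimal superkey exists.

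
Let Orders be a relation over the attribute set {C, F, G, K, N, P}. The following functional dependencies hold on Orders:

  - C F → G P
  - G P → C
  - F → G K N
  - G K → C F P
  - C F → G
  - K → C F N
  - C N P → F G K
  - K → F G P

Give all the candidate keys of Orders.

{F}; {K}; {C, N, P}; {G, N, P}

{F}⁺: F→GKN adds G, K, N; GK→CFP adds C, P → {C, F, G, K, N, P}.
{K}⁺: K→CFN adds C, F, N; K→FGP adds G, P → {C, F, G, K, N, P}.
{C, N, P}⁺: CNP→FGK adds F, G, K → {C, F, G, K, N, P}.
{G, N, P}⁺: GP→C adds C; CNP→FGK adds F, K → {C, F, G, K, N, P}.
Any other superkey contains one of these as a subset, so there are no further candidate keys.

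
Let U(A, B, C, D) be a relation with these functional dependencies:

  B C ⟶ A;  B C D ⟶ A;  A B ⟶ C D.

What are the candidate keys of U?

AB, BC

Attribute B never appears on the right-hand side of any dependency, so B must belong to every candidate key.
{B}⁺ = {B}, which is not all of the schema, so we must add further attributes.
{A, B}⁺: AB→CD adds C, D → {A, B, C, D}. Minimal: {B}⁺ = {B}; {A}⁺ = {A} — none reach the full schema.
{B, C}⁺: BC→A adds A; AB→CD adds D → {A, B, C, D}. Minimal: {C}⁺ = {C}; {B}⁺ = {B} — none reach the full schema.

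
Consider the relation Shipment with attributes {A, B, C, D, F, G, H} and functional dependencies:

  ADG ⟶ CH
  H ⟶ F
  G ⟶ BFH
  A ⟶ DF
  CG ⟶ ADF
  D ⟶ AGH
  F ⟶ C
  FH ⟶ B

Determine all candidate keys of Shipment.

{A}⁺: A→DF adds D, F; D→AGH adds G, H; F→C adds C; FH→B adds B → {A, B, C, D, F, G, H}.
{D}⁺: D→AGH adds A, G, H; ADG→CH adds C; H→F adds F; G→BFH adds B → {A, B, C, D, F, G, H}.
{G}⁺: G→BFH adds B, F, H; F→C adds C; CG→ADF adds A, D → {A, B, C, D, F, G, H}.
Any other superkey contains one of these as a subset, so there are no further candidate keys.

(A); (D); (G)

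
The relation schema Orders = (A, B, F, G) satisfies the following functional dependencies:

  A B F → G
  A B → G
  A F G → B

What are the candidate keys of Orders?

{A, B, F}, {A, F, G}

{A, B, F}⁺: ABF→G adds G → {A, B, F, G}. Minimal: {B, F}⁺ = {B, F}; {A, F}⁺ = {A, F}; {A, B}⁺ = {A, B, G} — none reach the full schema.
{A, F, G}⁺: AFG→B adds B → {A, B, F, G}. Minimal: {F, G}⁺ = {F, G}; {A, G}⁺ = {A, G}; {A, F}⁺ = {A, F} — none reach the full schema.
Any other superkey contains one of these as a subset, so there are no further candidate keys.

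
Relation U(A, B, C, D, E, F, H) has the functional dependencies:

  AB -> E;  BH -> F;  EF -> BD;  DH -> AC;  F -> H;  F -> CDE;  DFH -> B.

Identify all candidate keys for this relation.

{F}⁺: F→H adds H; F→CDE adds C, D, E; DFH→B adds B; DH→AC adds A → {A, B, C, D, E, F, H}.
{B, H}⁺: BH→F adds F; F→CDE adds C, D, E; DH→AC adds A → {A, B, C, D, E, F, H}.

{F}; {B, H}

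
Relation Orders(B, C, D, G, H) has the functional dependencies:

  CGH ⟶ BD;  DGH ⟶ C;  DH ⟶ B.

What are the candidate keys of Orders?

Attributes G, H never appear on any right-hand side, so every candidate key must contain {G, H}.
{G, H}⁺ = {G, H}, which is not all of the schema, so we must add further attributes.
{C, G, H}⁺: CGH→BD adds B, D → {B, C, D, G, H}. Minimal: {G, H}⁺ = {G, H}; {C, H}⁺ = {C, H}; {C, G}⁺ = {C, G} — none reach the full schema.
{D, G, H}⁺: DGH→C adds C; DH→B adds B → {B, C, D, G, H}. Minimal: {G, H}⁺ = {G, H}; {D, H}⁺ = {B, D, H}; {D, G}⁺ = {D, G} — none reach the full schema.
Any other superkey contains one of these as a subset, so there are no further candidate keys.

{C, G, H}; {D, G, H}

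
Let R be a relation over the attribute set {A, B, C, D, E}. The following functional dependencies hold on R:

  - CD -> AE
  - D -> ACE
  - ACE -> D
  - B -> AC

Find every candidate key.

BD; BE

Attribute B never appears on the right-hand side of any dependency, so B must belong to every candidate key.
{B}⁺ = {A, B, C}, which is not all of the schema, so we must add further attributes.
{B, D}⁺: D→ACE adds A, C, E → {A, B, C, D, E}. Minimal: {D}⁺ = {A, C, D, E}; {B}⁺ = {A, B, C} — none reach the full schema.
{B, E}⁺: B→AC adds A, C; ACE→D adds D → {A, B, C, D, E}. Minimal: {E}⁺ = {E}; {B}⁺ = {A, B, C} — none reach the full schema.
Any other superkey contains one of these as a subset, so there are no further candidate keys.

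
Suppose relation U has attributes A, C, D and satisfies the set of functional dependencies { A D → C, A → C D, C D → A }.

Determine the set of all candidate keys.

{A}⁺: A→CD adds C, D → {A, C, D}.
{C, D}⁺: CD→A adds A → {A, C, D}. Minimal: {D}⁺ = {D}; {C}⁺ = {C} — none reach the full schema.
Any other superkey contains one of these as a subset, so there are no further candidate keys.

(A), (C, D)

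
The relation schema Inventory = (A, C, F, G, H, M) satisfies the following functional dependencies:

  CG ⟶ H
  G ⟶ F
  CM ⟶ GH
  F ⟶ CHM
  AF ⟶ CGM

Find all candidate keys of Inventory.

Attribute A never appears on the right-hand side of any dependency, so A must belong to every candidate key.
{A}⁺ = {A}, which is not all of the schema, so we must add further attributes.
{A, F}⁺: F→CHM adds C, H, M; AF→CGM adds G → {A, C, F, G, H, M}. Minimal: {F}⁺ = {C, F, G, H, M}; {A}⁺ = {A} — none reach the full schema.
{A, G}⁺: G→F adds F; F→CHM adds C, H, M → {A, C, F, G, H, M}. Minimal: {G}⁺ = {C, F, G, H, M}; {A}⁺ = {A} — none reach the full schema.
{A, C, M}⁺: CM→GH adds G, H; G→F adds F → {A, C, F, G, H, M}. Minimal: {C, M}⁺ = {C, F, G, H, M}; {A, M}⁺ = {A, M}; {A, C}⁺ = {A, C} — none reach the full schema.

AF, AG, ACM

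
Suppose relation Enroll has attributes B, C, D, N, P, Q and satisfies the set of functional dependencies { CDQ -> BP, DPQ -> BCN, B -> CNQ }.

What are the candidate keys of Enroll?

Attribute D never appears on the right-hand side of any dependency, so D must belong to every candidate key.
{D}⁺ = {D}, which is not all of the schema, so we must add further attributes.
{B, D}⁺: B→CNQ adds C, N, Q; CDQ→BP adds P → {B, C, D, N, P, Q}. Minimal: {D}⁺ = {D}; {B}⁺ = {B, C, N, Q} — none reach the full schema.
{C, D, Q}⁺: CDQ→BP adds B, P; DPQ→BCN adds N → {B, C, D, N, P, Q}. Minimal: {D, Q}⁺ = {D, Q}; {C, Q}⁺ = {C, Q}; {C, D}⁺ = {C, D} — none reach the full schema.
{D, P, Q}⁺: DPQ→BCN adds B, C, N → {B, C, D, N, P, Q}. Minimal: {P, Q}⁺ = {P, Q}; {D, Q}⁺ = {D, Q}; {D, P}⁺ = {D, P} — none reach the full schema.
Any other superkey contains one of these as a subset, so there are no further candidate keys.

{B, D}, {C, D, Q}, {D, P, Q}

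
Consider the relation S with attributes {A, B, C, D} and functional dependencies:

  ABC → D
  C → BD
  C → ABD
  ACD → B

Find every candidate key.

{C}⁺: C→BD adds B, D; C→ABD adds A → {A, B, C, D}.
No other minimal superkey exists.

(C)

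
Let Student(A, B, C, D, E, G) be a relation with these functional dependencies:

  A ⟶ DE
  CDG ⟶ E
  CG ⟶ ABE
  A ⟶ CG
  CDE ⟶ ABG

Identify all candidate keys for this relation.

{A}⁺: A→DE adds D, E; A→CG adds C, G; CDE→ABG adds B → {A, B, C, D, E, G}.
{C, G}⁺: CG→ABE adds A, B, E; A→DE adds D → {A, B, C, D, E, G}. Minimal: {G}⁺ = {G}; {C}⁺ = {C} — none reach the full schema.
{C, D, E}⁺: CDE→ABG adds A, B, G → {A, B, C, D, E, G}. Minimal: {D, E}⁺ = {D, E}; {C, E}⁺ = {C, E}; {C, D}⁺ = {C, D} — none reach the full schema.

{A}, {C, G}, {C, D, E}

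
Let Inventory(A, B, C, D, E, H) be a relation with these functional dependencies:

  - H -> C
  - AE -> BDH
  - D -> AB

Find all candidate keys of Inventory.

{A, E}, {D, E}

Attribute E never appears on the right-hand side of any dependency, so E must belong to every candidate key.
{E}⁺ = {E}, which is not all of the schema, so we must add further attributes.
{A, E}⁺: AE→BDH adds B, D, H; H→C adds C → {A, B, C, D, E, H}.
{D, E}⁺: D→AB adds A, B; AE→BDH adds H; H→C adds C → {A, B, C, D, E, H}.
Any other superkey contains one of these as a subset, so there are no further candidate keys.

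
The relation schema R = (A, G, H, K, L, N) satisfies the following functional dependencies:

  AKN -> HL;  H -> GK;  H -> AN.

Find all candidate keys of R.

(H), (A, K, N)

{H}⁺: H→GK adds G, K; H→AN adds A, N; AKN→HL adds L → {A, G, H, K, L, N}.
{A, K, N}⁺: AKN→HL adds H, L; H→GK adds G → {A, G, H, K, L, N}.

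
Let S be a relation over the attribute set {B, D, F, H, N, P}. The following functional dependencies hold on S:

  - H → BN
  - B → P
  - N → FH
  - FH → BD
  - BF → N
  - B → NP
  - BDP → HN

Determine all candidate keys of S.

{B}⁺: B→P adds P; B→NP adds N; N→FH adds F, H; FH→BD adds D → {B, D, F, H, N, P}.
{H}⁺: H→BN adds B, N; B→P adds P; N→FH adds F; FH→BD adds D → {B, D, F, H, N, P}.
{N}⁺: N→FH adds F, H; FH→BD adds B, D; B→NP adds P → {B, D, F, H, N, P}.
Any other superkey contains one of these as a subset, so there are no further candidate keys.

(B), (H), (N)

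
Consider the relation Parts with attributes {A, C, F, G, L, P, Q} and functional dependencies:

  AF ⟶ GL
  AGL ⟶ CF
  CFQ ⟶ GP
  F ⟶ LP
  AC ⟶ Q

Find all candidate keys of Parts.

Attribute A never appears on the right-hand side of any dependency, so A must belong to every candidate key.
{A}⁺ = {A}, which is not all of the schema, so we must add further attributes.
{A, F}⁺: AF→GL adds G, L; AGL→CF adds C; F→LP adds P; AC→Q adds Q → {A, C, F, G, L, P, Q}. Minimal: {F}⁺ = {F, L, P}; {A}⁺ = {A} — none reach the full schema.
{A, G, L}⁺: AGL→CF adds C, F; F→LP adds P; AC→Q adds Q → {A, C, F, G, L, P, Q}. Minimal: {G, L}⁺ = {G, L}; {A, L}⁺ = {A, L}; {A, G}⁺ = {A, G} — none reach the full schema.
Any other superkey contains one of these as a subset, so there are no further candidate keys.

{A, F}, {A, G, L}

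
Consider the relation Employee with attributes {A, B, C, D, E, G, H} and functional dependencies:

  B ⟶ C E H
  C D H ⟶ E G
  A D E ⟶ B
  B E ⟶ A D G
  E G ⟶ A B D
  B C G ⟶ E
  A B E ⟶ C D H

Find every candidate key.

{B}, {E, G}, {A, D, E}, {C, D, H}

{B}⁺: B→CEH adds C, E, H; BE→ADG adds A, D, G → {A, B, C, D, E, G, H}.
{E, G}⁺: EG→ABD adds A, B, D; ABE→CDH adds C, H → {A, B, C, D, E, G, H}. Minimal: {G}⁺ = {G}; {E}⁺ = {E} — none reach the full schema.
{A, D, E}⁺: ADE→B adds B; BE→ADG adds G; ABE→CDH adds C, H → {A, B, C, D, E, G, H}. Minimal: {D, E}⁺ = {D, E}; {A, E}⁺ = {A, E}; {A, D}⁺ = {A, D} — none reach the full schema.
{C, D, H}⁺: CDH→EG adds E, G; EG→ABD adds A, B → {A, B, C, D, E, G, H}. Minimal: {D, H}⁺ = {D, H}; {C, H}⁺ = {C, H}; {C, D}⁺ = {C, D} — none reach the full schema.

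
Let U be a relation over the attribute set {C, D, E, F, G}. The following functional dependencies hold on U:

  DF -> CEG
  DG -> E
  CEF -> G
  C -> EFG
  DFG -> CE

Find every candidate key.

{C, D}, {D, F}

Attribute D never appears on the right-hand side of any dependency, so D must belong to every candidate key.
{D}⁺ = {D}, which is not all of the schema, so we must add further attributes.
{C, D}⁺: C→EFG adds E, F, G → {C, D, E, F, G}.
{D, F}⁺: DF→CEG adds C, E, G → {C, D, E, F, G}.
Any other superkey contains one of these as a subset, so there are no further candidate keys.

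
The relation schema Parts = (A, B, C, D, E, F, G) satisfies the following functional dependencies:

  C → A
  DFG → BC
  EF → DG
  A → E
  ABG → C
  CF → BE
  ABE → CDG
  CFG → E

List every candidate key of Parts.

{A, F}; {C, F}; {E, F}; {D, F, G}

{A, F}⁺: A→E adds E; EF→DG adds D, G; DFG→BC adds B, C → {A, B, C, D, E, F, G}. Minimal: {F}⁺ = {F}; {A}⁺ = {A, E} — none reach the full schema.
{C, F}⁺: C→A adds A; A→E adds E; CF→BE adds B; ABE→CDG adds D, G → {A, B, C, D, E, F, G}. Minimal: {F}⁺ = {F}; {C}⁺ = {A, C, E} — none reach the full schema.
{E, F}⁺: EF→DG adds D, G; DFG→BC adds B, C; C→A adds A → {A, B, C, D, E, F, G}. Minimal: {F}⁺ = {F}; {E}⁺ = {E} — none reach the full schema.
{D, F, G}⁺: DFG→BC adds B, C; CF→BE adds E; C→A adds A → {A, B, C, D, E, F, G}. Minimal: {F, G}⁺ = {F, G}; {D, G}⁺ = {D, G}; {D, F}⁺ = {D, F} — none reach the full schema.
Any other superkey contains one of these as a subset, so there are no further candidate keys.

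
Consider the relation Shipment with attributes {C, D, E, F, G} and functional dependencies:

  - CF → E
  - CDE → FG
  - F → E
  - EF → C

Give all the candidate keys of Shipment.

{D, F}, {C, D, E}

Attribute D never appears on the right-hand side of any dependency, so D must belong to every candidate key.
{D}⁺ = {D}, which is not all of the schema, so we must add further attributes.
{D, F}⁺: F→E adds E; EF→C adds C; CDE→FG adds G → {C, D, E, F, G}.
{C, D, E}⁺: CDE→FG adds F, G → {C, D, E, F, G}.
Any other superkey contains one of these as a subset, so there are no further candidate keys.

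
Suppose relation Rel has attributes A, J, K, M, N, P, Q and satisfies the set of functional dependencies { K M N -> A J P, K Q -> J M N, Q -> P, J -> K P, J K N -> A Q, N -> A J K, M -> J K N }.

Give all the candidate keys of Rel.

{M}⁺: M→JKN adds J, K, N; KMN→AJP adds A, P; JKN→AQ adds Q → {A, J, K, M, N, P, Q}.
{N}⁺: N→AJK adds A, J, K; J→KP adds P; JKN→AQ adds Q; KQ→JMN adds M → {A, J, K, M, N, P, Q}.
{J, Q}⁺: Q→P adds P; J→KP adds K; KQ→JMN adds M, N; JKN→AQ adds A → {A, J, K, M, N, P, Q}. Minimal: {Q}⁺ = {P, Q}; {J}⁺ = {J, K, P} — none reach the full schema.
{K, Q}⁺: KQ→JMN adds J, M, N; Q→P adds P; JKN→AQ adds A → {A, J, K, M, N, P, Q}. Minimal: {Q}⁺ = {P, Q}; {K}⁺ = {K} — none reach the full schema.

{M}, {N}, {J, Q}, {K, Q}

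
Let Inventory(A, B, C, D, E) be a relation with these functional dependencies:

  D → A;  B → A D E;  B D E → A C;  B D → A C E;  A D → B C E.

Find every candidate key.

{B}⁺: B→ADE adds A, D, E; BDE→AC adds C → {A, B, C, D, E}.
{D}⁺: D→A adds A; AD→BCE adds B, C, E → {A, B, C, D, E}.

{B}, {D}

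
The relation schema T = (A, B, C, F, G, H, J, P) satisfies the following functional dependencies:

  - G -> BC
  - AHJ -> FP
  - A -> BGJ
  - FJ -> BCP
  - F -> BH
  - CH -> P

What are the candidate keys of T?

Attribute A never appears on the right-hand side of any dependency, so A must belong to every candidate key.
{A}⁺ = {A, B, C, G, J}, which is not all of the schema, so we must add further attributes.
{A, F}⁺: A→BGJ adds B, G, J; FJ→BCP adds C, P; F→BH adds H → {A, B, C, F, G, H, J, P}. Minimal: {F}⁺ = {B, F, H}; {A}⁺ = {A, B, C, G, J} — none reach the full schema.
{A, H}⁺: A→BGJ adds B, G, J; G→BC adds C; AHJ→FP adds F, P → {A, B, C, F, G, H, J, P}. Minimal: {H}⁺ = {H}; {A}⁺ = {A, B, C, G, J} — none reach the full schema.

(A, F); (A, H)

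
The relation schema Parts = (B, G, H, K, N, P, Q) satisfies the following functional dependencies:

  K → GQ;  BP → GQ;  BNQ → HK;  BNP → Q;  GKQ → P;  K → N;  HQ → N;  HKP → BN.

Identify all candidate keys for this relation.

{B, K}⁺: K→GQ adds G, Q; GKQ→P adds P; K→N adds N; BNQ→HK adds H → {B, G, H, K, N, P, Q}. Minimal: {K}⁺ = {G, K, N, P, Q}; {B}⁺ = {B} — none reach the full schema.
{H, K}⁺: K→GQ adds G, Q; GKQ→P adds P; K→N adds N; HKP→BN adds B → {B, G, H, K, N, P, Q}. Minimal: {K}⁺ = {G, K, N, P, Q}; {H}⁺ = {H} — none reach the full schema.
{B, H, P}⁺: BP→GQ adds G, Q; HQ→N adds N; BNQ→HK adds K → {B, G, H, K, N, P, Q}. Minimal: {H, P}⁺ = {H, P}; {B, P}⁺ = {B, G, P, Q}; {B, H}⁺ = {B, H} — none reach the full schema.
{B, H, Q}⁺: HQ→N adds N; BNQ→HK adds K; K→GQ adds G; GKQ→P adds P → {B, G, H, K, N, P, Q}. Minimal: {H, Q}⁺ = {H, N, Q}; {B, Q}⁺ = {B, Q}; {B, H}⁺ = {B, H} — none reach the full schema.
{B, N, P}⁺: BP→GQ adds G, Q; BNQ→HK adds H, K → {B, G, H, K, N, P, Q}. Minimal: {N, P}⁺ = {N, P}; {B, P}⁺ = {B, G, P, Q}; {B, N}⁺ = {B, N} — none reach the full schema.
{B, N, Q}⁺: BNQ→HK adds H, K; K→GQ adds G; GKQ→P adds P → {B, G, H, K, N, P, Q}. Minimal: {N, Q}⁺ = {N, Q}; {B, Q}⁺ = {B, Q}; {B, N}⁺ = {B, N} — none reach the full schema.

{B, K}, {H, K}, {B, H, P}, {B, H, Q}, {B, N, P}, {B, N, Q}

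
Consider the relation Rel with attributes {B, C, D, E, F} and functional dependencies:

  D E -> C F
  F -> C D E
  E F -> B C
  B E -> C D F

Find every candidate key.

{F}⁺: F→CDE adds C, D, E; EF→BC adds B → {B, C, D, E, F}.
{B, E}⁺: BE→CDF adds C, D, F → {B, C, D, E, F}. Minimal: {E}⁺ = {E}; {B}⁺ = {B} — none reach the full schema.
{D, E}⁺: DE→CF adds C, F; EF→BC adds B → {B, C, D, E, F}. Minimal: {E}⁺ = {E}; {D}⁺ = {D} — none reach the full schema.

F; BE; DE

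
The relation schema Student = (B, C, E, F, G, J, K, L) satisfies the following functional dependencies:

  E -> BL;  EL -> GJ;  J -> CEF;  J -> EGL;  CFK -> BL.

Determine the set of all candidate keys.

EK, JK

Attribute K never appears on the right-hand side of any dependency, so K must belong to every candidate key.
{K}⁺ = {K}, which is not all of the schema, so we must add further attributes.
{E, K}⁺: E→BL adds B, L; EL→GJ adds G, J; J→CEF adds C, F → {B, C, E, F, G, J, K, L}. Minimal: {K}⁺ = {K}; {E}⁺ = {B, C, E, F, G, J, L} — none reach the full schema.
{J, K}⁺: J→CEF adds C, E, F; J→EGL adds G, L; CFK→BL adds B → {B, C, E, F, G, J, K, L}. Minimal: {K}⁺ = {K}; {J}⁺ = {B, C, E, F, G, J, L} — none reach the full schema.
Any other superkey contains one of these as a subset, so there are no further candidate keys.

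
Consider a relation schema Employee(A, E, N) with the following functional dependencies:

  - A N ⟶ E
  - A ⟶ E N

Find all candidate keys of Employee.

{A}

Attribute A never appears on the right-hand side of any dependency, so A must belong to every candidate key.
{A}⁺ = {A, E, N}, which is all of the schema, so {A} is the only candidate key.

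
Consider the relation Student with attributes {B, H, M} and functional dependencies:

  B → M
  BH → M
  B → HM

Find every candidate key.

Attribute B never appears on the right-hand side of any dependency, so B must belong to every candidate key.
{B}⁺ = {B, H, M}, which is all of the schema, so {B} is the only candidate key.

(B)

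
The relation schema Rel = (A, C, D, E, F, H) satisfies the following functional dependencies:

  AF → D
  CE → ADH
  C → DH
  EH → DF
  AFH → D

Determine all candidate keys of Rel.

(C, E)

{C, E}⁺: CE→ADH adds A, D, H; EH→DF adds F → {A, C, D, E, F, H}. Minimal: {E}⁺ = {E}; {C}⁺ = {C, D, H} — none reach the full schema.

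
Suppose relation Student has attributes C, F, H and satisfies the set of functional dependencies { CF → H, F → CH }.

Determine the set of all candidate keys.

(F)

Attribute F never appears on the right-hand side of any dependency, so F must belong to every candidate key.
{F}⁺ = {C, F, H}, which is all of the schema, so {F} is the only candidate key.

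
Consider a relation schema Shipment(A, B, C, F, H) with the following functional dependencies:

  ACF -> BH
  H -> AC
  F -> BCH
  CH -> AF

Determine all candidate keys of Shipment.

{F}, {H}

{F}⁺: F→BCH adds B, C, H; CH→AF adds A → {A, B, C, F, H}.
{H}⁺: H→AC adds A, C; CH→AF adds F; ACF→BH adds B → {A, B, C, F, H}.
Any other superkey contains one of these as a subset, so there are no further candidate keys.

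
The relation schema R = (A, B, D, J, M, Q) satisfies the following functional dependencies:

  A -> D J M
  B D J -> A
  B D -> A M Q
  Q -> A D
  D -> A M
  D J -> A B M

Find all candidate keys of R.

{A}⁺: A→DJM adds D, J, M; DJ→ABM adds B; BD→AMQ adds Q → {A, B, D, J, M, Q}.
{D}⁺: D→AM adds A, M; A→DJM adds J; DJ→ABM adds B; BD→AMQ adds Q → {A, B, D, J, M, Q}.
{Q}⁺: Q→AD adds A, D; D→AM adds M; A→DJM adds J; DJ→ABM adds B → {A, B, D, J, M, Q}.

{A}; {D}; {Q}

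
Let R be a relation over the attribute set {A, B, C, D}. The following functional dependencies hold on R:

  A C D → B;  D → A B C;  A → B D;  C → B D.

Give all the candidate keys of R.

(A), (C), (D)

{A}⁺: A→BD adds B, D; D→ABC adds C → {A, B, C, D}.
{C}⁺: C→BD adds B, D; D→ABC adds A → {A, B, C, D}.
{D}⁺: D→ABC adds A, B, C → {A, B, C, D}.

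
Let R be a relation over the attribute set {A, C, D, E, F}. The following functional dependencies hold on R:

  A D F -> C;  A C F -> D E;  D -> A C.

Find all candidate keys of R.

Attribute F never appears on the right-hand side of any dependency, so F must belong to every candidate key.
{F}⁺ = {F}, which is not all of the schema, so we must add further attributes.
{D, F}⁺: D→AC adds A, C; ACF→DE adds E → {A, C, D, E, F}. Minimal: {F}⁺ = {F}; {D}⁺ = {A, C, D} — none reach the full schema.
{A, C, F}⁺: ACF→DE adds D, E → {A, C, D, E, F}. Minimal: {C, F}⁺ = {C, F}; {A, F}⁺ = {A, F}; {A, C}⁺ = {A, C} — none reach the full schema.
Any other superkey contains one of these as a subset, so there are no further candidate keys.

{D, F}, {A, C, F}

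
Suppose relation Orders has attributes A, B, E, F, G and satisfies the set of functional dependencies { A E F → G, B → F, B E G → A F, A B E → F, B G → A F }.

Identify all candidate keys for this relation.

{A, B, E}; {B, E, G}

Attributes B, E never appear on any right-hand side, so every candidate key must contain {B, E}.
{B, E}⁺ = {B, E, F}, which is not all of the schema, so we must add further attributes.
{A, B, E}⁺: B→F adds F; AEF→G adds G → {A, B, E, F, G}.
{B, E, G}⁺: B→F adds F; BEG→AF adds A → {A, B, E, F, G}.
Any other superkey contains one of these as a subset, so there are no further candidate keys.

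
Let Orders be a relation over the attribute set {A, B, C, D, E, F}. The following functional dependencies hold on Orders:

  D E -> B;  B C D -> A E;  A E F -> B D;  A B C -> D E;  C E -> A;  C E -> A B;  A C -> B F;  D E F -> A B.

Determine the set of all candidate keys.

Attribute C never appears on the right-hand side of any dependency, so C must belong to every candidate key.
{C}⁺ = {C}, which is not all of the schema, so we must add further attributes.
{A, C}⁺: AC→BF adds B, F; ABC→DE adds D, E → {A, B, C, D, E, F}. Minimal: {C}⁺ = {C}; {A}⁺ = {A} — none reach the full schema.
{C, E}⁺: CE→A adds A; CE→AB adds B; AC→BF adds F; AEF→BD adds D → {A, B, C, D, E, F}. Minimal: {E}⁺ = {E}; {C}⁺ = {C} — none reach the full schema.
{B, C, D}⁺: BCD→AE adds A, E; AC→BF adds F → {A, B, C, D, E, F}. Minimal: {C, D}⁺ = {C, D}; {B, D}⁺ = {B, D}; {B, C}⁺ = {B, C} — none reach the full schema.

{A, C}, {C, E}, {B, C, D}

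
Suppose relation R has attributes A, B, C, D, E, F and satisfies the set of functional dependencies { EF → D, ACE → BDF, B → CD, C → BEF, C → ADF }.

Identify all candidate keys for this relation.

{B}⁺: B→CD adds C, D; C→BEF adds E, F; C→ADF adds A → {A, B, C, D, E, F}.
{C}⁺: C→BEF adds B, E, F; C→ADF adds A, D → {A, B, C, D, E, F}.
Any other superkey contains one of these as a subset, so there are no further candidate keys.

(B), (C)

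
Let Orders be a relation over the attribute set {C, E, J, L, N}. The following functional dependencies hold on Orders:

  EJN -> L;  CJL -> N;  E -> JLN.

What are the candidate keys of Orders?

Attributes C, E never appear on any right-hand side, so every candidate key must contain {C, E}.
{C, E}⁺ = {C, E, J, L, N}, which is all of the schema, so {C, E} is the only candidate key.

{C, E}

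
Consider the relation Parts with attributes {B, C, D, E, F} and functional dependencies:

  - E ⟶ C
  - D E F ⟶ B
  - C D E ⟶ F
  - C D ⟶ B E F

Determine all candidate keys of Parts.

Attribute D never appears on the right-hand side of any dependency, so D must belong to every candidate key.
{D}⁺ = {D}, which is not all of the schema, so we must add further attributes.
{C, D}⁺: CD→BEF adds B, E, F → {B, C, D, E, F}. Minimal: {D}⁺ = {D}; {C}⁺ = {C} — none reach the full schema.
{D, E}⁺: E→C adds C; CDE→F adds F; CD→BEF adds B → {B, C, D, E, F}. Minimal: {E}⁺ = {C, E}; {D}⁺ = {D} — none reach the full schema.
Any other superkey contains one of these as a subset, so there are no further candidate keys.

{C, D}; {D, E}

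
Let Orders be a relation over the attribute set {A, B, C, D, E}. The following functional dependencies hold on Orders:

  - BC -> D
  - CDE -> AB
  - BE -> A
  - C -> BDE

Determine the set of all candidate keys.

{C}

Attribute C never appears on the right-hand side of any dependency, so C must belong to every candidate key.
{C}⁺ = {A, B, C, D, E}, which is all of the schema, so {C} is the only candidate key.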